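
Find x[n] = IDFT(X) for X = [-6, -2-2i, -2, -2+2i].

x[n] = (1/4) Σ(k=0 to 3) X[k] · e^(2πikn/4)

Computing each x[n]:
x[0] = -3
x[1] = 0
x[2] = -1
x[3] = -2

x = [-3, 0, -1, -2]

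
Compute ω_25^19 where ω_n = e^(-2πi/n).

ω_25^19 = e^(-2πi·19/25)
= cos(-2π·19/25) + i·sin(-2π·19/25)
= cos(-38π/25) + i·sin(-38π/25)

ω_25^19 = cos(-38π/25) + i·sin(-38π/25) = 0.0628+0.9980i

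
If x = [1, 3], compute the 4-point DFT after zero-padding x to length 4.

Original 2-point DFT: [4, -2]
Zero-padded 4-point DFT provides frequency interpolation.

DFT_4([x, 0, ...]) = [4, 1-3i, -2, 1+3i]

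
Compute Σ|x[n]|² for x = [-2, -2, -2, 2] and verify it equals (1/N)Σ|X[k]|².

Time domain:
Σ|x[n]|² = |-2|² + |-2|² + |-2|² + |2|² = 16.0000

Frequency domain:
(1/4)Σ|X[k]|² = (1/4)(|-4|² + |4i|² + |-4|² + |-4i|²) = (1/4)·64.0000 = 16.0000

Both sides agree, confirming Parseval's theorem.

Σ|x[n]|² = (1/N)Σ|X[k]|² = 16.0000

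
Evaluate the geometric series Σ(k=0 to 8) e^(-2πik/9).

Sum of all nth roots of unity equals 0 for n > 1 (geometric series with r ≠ 1).

0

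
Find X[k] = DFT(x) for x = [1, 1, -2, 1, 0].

X[k] = Σ(n=0 to 4) x[n] · ω_5^(nk)
where ω_5 = e^(-2πi/5)

Computing each X[k]:
X[0] = 1
X[1] = 2.1180+0.8123i
X[2] = -0.1180-3.4410i
X[3] = -0.1180+3.4410i
X[4] = 2.1180-0.8123i

X = [1, 2.1180+0.8123i, -0.1180-3.4410i, -0.1180+3.4410i, 2.1180-0.8123i]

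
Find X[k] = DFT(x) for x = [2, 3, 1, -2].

X[k] = Σ(n=0 to 3) x[n] · ω_4^(nk)
where ω_4 = e^(-2πi/4)

Computing each X[k]:
X[0] = 4
X[1] = 1-5i
X[2] = 2
X[3] = 1+5i

X = [4, 1-5i, 2, 1+5i]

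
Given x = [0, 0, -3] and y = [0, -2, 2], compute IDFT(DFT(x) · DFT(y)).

(x ⊛ y)[n] = Σ(m=0 to 2) x[m] · y[(n-m) mod 3]

Computing each output sample:
(x ⊛ y)[0] = 6
(x ⊛ y)[1] = -6
(x ⊛ y)[2] = 0

x ⊛ y = [6, -6, 0]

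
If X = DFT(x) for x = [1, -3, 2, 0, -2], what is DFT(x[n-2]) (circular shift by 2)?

Time shift by 2: X_shifted[k] = ω_5^(2k) · X[k]
Shifted x = [0, -2, 1, -3, 2]

DFT(x[n-2]) = [-2, 1.6180+1.4531i, -0.6180+6.1554i, -0.6180-6.1554i, 1.6180-1.4531i]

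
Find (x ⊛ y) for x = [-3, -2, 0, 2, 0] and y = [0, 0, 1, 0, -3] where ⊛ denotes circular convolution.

(x ⊛ y)[n] = Σ(m=0 to 4) x[m] · y[(n-m) mod 5]

Computing each output sample:
(x ⊛ y)[0] = 8
(x ⊛ y)[1] = 0
(x ⊛ y)[2] = -9
(x ⊛ y)[3] = -2
(x ⊛ y)[4] = 9

x ⊛ y = [8, 0, -9, -2, 9]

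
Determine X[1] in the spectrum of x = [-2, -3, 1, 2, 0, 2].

X[1] = Σ(n=0 to 5) x[n] · ω_6^(1n) where ω_6 = e^(-2πi/6)
= (-2)·ω_6^0 + (-3)·ω_6^1 + (1)·ω_6^2 + (2)·ω_6^3 + (0)·ω_6^4 + (2)·ω_6^5

X[1] = -5.0000+3.4641i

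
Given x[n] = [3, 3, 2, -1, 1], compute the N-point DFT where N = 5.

X[k] = Σ(n=0 to 4) x[n] · ω_5^(nk)
where ω_5 = e^(-2πi/5)

Computing each X[k]:
X[0] = 8
X[1] = 3.4271-3.6655i
X[2] = 0.0729+1.6776i
X[3] = 0.0729-1.6776i
X[4] = 3.4271+3.6655i

X = [8, 3.4271-3.6655i, 0.0729+1.6776i, 0.0729-1.6776i, 3.4271+3.6655i]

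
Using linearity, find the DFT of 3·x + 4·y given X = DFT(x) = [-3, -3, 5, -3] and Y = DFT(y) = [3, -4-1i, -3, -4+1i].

By linearity: DFT(3x + 4y) = 3·DFT(x) + 4·DFT(y)
= 3·[-3, -3, 5, -3] + 4·[3, -4-1i, -3, -4+1i]

Computing element-wise:
Z[0] = 3·(-3) + 4·(3) = 3
Z[1] = 3·(-3) + 4·(-4-1i) = -25-4i
Z[2] = 3·(5) + 4·(-3) = 3
Z[3] = 3·(-3) + 4·(-4+1i) = -25+4i

DFT(3x + 4y) = 3·X + 4·Y = [3, -25-4i, 3, -25+4i]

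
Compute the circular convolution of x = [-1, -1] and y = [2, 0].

(x ⊛ y)[n] = Σ(m=0 to 1) x[m] · y[(n-m) mod 2]

Computing each output sample:
(x ⊛ y)[0] = -2
(x ⊛ y)[1] = -2

x ⊛ y = [-2, -2]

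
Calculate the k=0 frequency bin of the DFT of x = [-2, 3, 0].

X[0] = Σ(n=0 to 2) x[n] · ω_3^0 = Σ x[n]
= (-2) + (3) + (0)

X[0] = 1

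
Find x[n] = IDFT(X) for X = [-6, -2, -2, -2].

x[n] = (1/4) Σ(k=0 to 3) X[k] · e^(2πikn/4)

Computing each x[n]:
x[0] = -3
x[1] = -1
x[2] = -1
x[3] = -1

x = [-3, -1, -1, -1]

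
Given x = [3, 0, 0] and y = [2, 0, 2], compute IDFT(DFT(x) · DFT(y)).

(x ⊛ y)[n] = Σ(m=0 to 2) x[m] · y[(n-m) mod 3]

Computing each output sample:
(x ⊛ y)[0] = 6
(x ⊛ y)[1] = 0
(x ⊛ y)[2] = 6

x ⊛ y = [6, 0, 6]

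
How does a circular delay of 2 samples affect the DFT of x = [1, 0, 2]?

Time shift by 2: X_shifted[k] = ω_3^(2k) · X[k]
Shifted x = [0, 2, 1]

DFT(x[n-2]) = [3, -1.5000-0.8660i, -1.5000+0.8660i]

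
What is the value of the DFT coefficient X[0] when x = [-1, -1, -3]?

X[0] = Σ(n=0 to 2) x[n] · ω_3^0 = Σ x[n]
= (-1) + (-1) + (-3)

X[0] = -5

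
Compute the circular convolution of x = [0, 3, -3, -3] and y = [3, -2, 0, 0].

(x ⊛ y)[n] = Σ(m=0 to 3) x[m] · y[(n-m) mod 4]

Computing each output sample:
(x ⊛ y)[0] = 6
(x ⊛ y)[1] = 9
(x ⊛ y)[2] = -15
(x ⊛ y)[3] = -3

x ⊛ y = [6, 9, -15, -3]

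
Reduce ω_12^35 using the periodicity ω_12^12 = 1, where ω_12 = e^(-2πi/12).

Since ω_12^12 = 1, powers reduce modulo 12.
35 mod 12 = 11
So ω_12^35 = ω_12^11 = e^(-2πi·11/12)

ω_12^35 = ω_12^11 = 0.8660+0.5000i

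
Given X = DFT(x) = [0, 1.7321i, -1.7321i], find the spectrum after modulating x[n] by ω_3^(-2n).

Modulation property: DFT(ω_3^(-2n)·x[n]) = X[(k-2) mod 3], so circularly shift X by 2 positions.

X[k-2] = [1.7321i, -1.7321i, 0]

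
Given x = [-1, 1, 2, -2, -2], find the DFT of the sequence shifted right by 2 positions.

Time shift by 2: X_shifted[k] = ω_5^(2k) · X[k]
Shifted x = [-2, -2, -1, 1, 2]

DFT(x[n-2]) = [-2, -2.0000+4.9798i, -2.0000+0.4490i, -2.0000-0.4490i, -2.0000-4.9798i]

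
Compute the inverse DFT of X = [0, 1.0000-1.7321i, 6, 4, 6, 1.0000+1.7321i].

x[n] = (1/6) Σ(k=0 to 5) X[k] · e^(2πikn/6)

Computing each x[n]:
x[0] = 3
x[1] = -1
x[2] = 0
x[3] = 1
x[4] = -1
x[5] = -2

x = [3, -1, 0, 1, -1, -2]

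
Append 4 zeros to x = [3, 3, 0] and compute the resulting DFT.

Original 3-point DFT: [6, 1.5000-2.5981i, 1.5000+2.5981i]
Zero-padded 7-point DFT provides frequency interpolation.

DFT_7([x, 0, ...]) = [6, 4.8705-2.3455i, 2.3324-2.9248i, 0.2971-1.3017i, 0.2971+1.3017i, 2.3324+2.9248i, 4.8705+2.3455i]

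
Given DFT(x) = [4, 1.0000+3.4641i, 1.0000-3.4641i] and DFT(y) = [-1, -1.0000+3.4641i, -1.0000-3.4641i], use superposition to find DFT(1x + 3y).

By linearity: DFT(1x + 3y) = 1·DFT(x) + 3·DFT(y)
= 1·[4, 1.0000+3.4641i, 1.0000-3.4641i] + 3·[-1, -1.0000+3.4641i, -1.0000-3.4641i]

Computing element-wise:
Z[0] = 1·(4) + 3·(-1) = 1
Z[1] = 1·(1.0000+3.4641i) + 3·(-1.0000+3.4641i) = -2.0000+13.8564i
Z[2] = 1·(1.0000-3.4641i) + 3·(-1.0000-3.4641i) = -2.0000-13.8564i

DFT(1x + 3y) = 1·X + 3·Y = [1, -2.0000+13.8564i, -2.0000-13.8564i]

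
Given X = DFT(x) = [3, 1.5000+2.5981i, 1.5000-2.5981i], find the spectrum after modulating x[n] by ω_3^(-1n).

Modulation property: DFT(ω_3^(-1n)·x[n]) = X[(k-1) mod 3], so circularly shift X by 1 positions.

X[k-1] = [1.5000-2.5981i, 3, 1.5000+2.5981i]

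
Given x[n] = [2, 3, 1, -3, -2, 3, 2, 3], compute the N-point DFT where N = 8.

X[k] = Σ(n=0 to 7) x[n] · ω_8^(nk)
where ω_8 = e^(-2πi/8)

Computing each X[k]:
X[0] = 9
X[1] = 8.2426+5.2426i
X[2] = -3-6i
X[3] = -0.2426+3.2426i
X[4] = -3
X[5] = -0.2426-3.2426i
X[6] = -3+6i
X[7] = 8.2426-5.2426i

X = [9, 8.2426+5.2426i, -3-6i, -0.2426+3.2426i, -3, -0.2426-3.2426i, -3+6i, 8.2426-5.2426i]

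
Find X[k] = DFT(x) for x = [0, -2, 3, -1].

X[k] = Σ(n=0 to 3) x[n] · ω_4^(nk)
where ω_4 = e^(-2πi/4)

Computing each X[k]:
X[0] = 0
X[1] = -3+1i
X[2] = 6
X[3] = -3-1i

X = [0, -3+1i, 6, -3-1i]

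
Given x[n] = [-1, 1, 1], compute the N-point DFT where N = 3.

X[k] = Σ(n=0 to 2) x[n] · ω_3^(nk)
where ω_3 = e^(-2πi/3)

Computing each X[k]:
X[0] = 1
X[1] = -2
X[2] = -2

X = [1, -2, -2]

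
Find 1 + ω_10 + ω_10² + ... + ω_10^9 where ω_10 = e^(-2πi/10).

Sum of all nth roots of unity equals 0 for n > 1 (geometric series with r ≠ 1).

0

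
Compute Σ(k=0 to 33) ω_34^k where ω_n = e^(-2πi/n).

Sum of all nth roots of unity equals 0 for n > 1 (geometric series with r ≠ 1).

0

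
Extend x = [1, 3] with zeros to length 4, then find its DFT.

Original 2-point DFT: [4, -2]
Zero-padded 4-point DFT provides frequency interpolation.

DFT_4([x, 0, ...]) = [4, 1-3i, -2, 1+3i]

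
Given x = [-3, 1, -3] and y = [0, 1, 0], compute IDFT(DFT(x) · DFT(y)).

(x ⊛ y)[n] = Σ(m=0 to 2) x[m] · y[(n-m) mod 3]

Computing each output sample:
(x ⊛ y)[0] = -3
(x ⊛ y)[1] = -3
(x ⊛ y)[2] = 1

x ⊛ y = [-3, -3, 1]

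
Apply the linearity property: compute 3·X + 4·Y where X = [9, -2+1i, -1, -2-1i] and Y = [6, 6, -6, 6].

By linearity: DFT(3x + 4y) = 3·DFT(x) + 4·DFT(y)
= 3·[9, -2+1i, -1, -2-1i] + 4·[6, 6, -6, 6]

Computing element-wise:
Z[0] = 3·(9) + 4·(6) = 51
Z[1] = 3·(-2+1i) + 4·(6) = 18+3i
Z[2] = 3·(-1) + 4·(-6) = -27
Z[3] = 3·(-2-1i) + 4·(6) = 18-3i

DFT(3x + 4y) = 3·X + 4·Y = [51, 18+3i, -27, 18-3i]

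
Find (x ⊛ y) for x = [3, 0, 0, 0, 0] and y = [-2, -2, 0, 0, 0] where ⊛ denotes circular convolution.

(x ⊛ y)[n] = Σ(m=0 to 4) x[m] · y[(n-m) mod 5]

Computing each output sample:
(x ⊛ y)[0] = -6
(x ⊛ y)[1] = -6
(x ⊛ y)[2] = 0
(x ⊛ y)[3] = 0
(x ⊛ y)[4] = 0

x ⊛ y = [-6, -6, 0, 0, 0]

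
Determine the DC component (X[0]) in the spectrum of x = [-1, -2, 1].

X[0] = Σ(n=0 to 2) x[n] · ω_3^0 = Σ x[n]
= (-1) + (-2) + (1)

X[0] = -2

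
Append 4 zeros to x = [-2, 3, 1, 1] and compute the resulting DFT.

Original 4-point DFT: [3, -3-2i, -5, -3+2i]
Zero-padded 8-point DFT provides frequency interpolation.

DFT_8([x, 0, ...]) = [3, -0.5858-3.8284i, -3-2i, -3.4142-1.8284i, -5, -3.4142+1.8284i, -3+2i, -0.5858+3.8284i]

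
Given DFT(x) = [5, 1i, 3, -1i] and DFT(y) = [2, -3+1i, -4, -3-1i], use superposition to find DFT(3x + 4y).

By linearity: DFT(3x + 4y) = 3·DFT(x) + 4·DFT(y)
= 3·[5, 1i, 3, -1i] + 4·[2, -3+1i, -4, -3-1i]

Computing element-wise:
Z[0] = 3·(5) + 4·(2) = 23
Z[1] = 3·(1i) + 4·(-3+1i) = -12+7i
Z[2] = 3·(3) + 4·(-4) = -7
Z[3] = 3·(-1i) + 4·(-3-1i) = -12-7i

DFT(3x + 4y) = 3·X + 4·Y = [23, -12+7i, -7, -12-7i]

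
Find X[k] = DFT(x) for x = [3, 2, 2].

X[k] = Σ(n=0 to 2) x[n] · ω_3^(nk)
where ω_3 = e^(-2πi/3)

Computing each X[k]:
X[0] = 7
X[1] = 1
X[2] = 1

X = [7, 1, 1]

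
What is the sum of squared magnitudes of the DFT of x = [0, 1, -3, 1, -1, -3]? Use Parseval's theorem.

Parseval: Σ|x[n]|² = (1/N)Σ|X[k]|², so Σ|X[k]|² = N·Σ|x[n]|² = 6·21.0000

Σ|X[k]|² = N·Σ|x[n]|² = 6·21.0000 = 126.0000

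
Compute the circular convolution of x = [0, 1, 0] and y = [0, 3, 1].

(x ⊛ y)[n] = Σ(m=0 to 2) x[m] · y[(n-m) mod 3]

Computing each output sample:
(x ⊛ y)[0] = 1
(x ⊛ y)[1] = 0
(x ⊛ y)[2] = 3

x ⊛ y = [1, 0, 3]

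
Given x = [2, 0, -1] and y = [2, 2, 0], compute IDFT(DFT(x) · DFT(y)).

(x ⊛ y)[n] = Σ(m=0 to 2) x[m] · y[(n-m) mod 3]

Computing each output sample:
(x ⊛ y)[0] = 2
(x ⊛ y)[1] = 4
(x ⊛ y)[2] = -2

x ⊛ y = [2, 4, -2]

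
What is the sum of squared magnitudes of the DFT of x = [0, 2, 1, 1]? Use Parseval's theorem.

Parseval: Σ|x[n]|² = (1/N)Σ|X[k]|², so Σ|X[k]|² = N·Σ|x[n]|² = 4·6.0000

Σ|X[k]|² = N·Σ|x[n]|² = 4·6.0000 = 24.0000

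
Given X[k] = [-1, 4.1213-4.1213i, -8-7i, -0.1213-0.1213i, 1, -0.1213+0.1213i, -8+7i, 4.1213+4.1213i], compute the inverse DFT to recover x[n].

x[n] = (1/8) Σ(k=0 to 7) X[k] · e^(2πikn/8)

Computing each x[n]:
x[0] = -1
x[1] = 3
x[2] = 3
x[3] = -2
x[4] = -3
x[5] = 0
x[6] = 1
x[7] = -2

x = [-1, 3, 3, -2, -3, 0, 1, -2]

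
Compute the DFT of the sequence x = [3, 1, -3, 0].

X[k] = Σ(n=0 to 3) x[n] · ω_4^(nk)
where ω_4 = e^(-2πi/4)

Computing each X[k]:
X[0] = 1
X[1] = 6-1i
X[2] = -1
X[3] = 6+1i

X = [1, 6-1i, -1, 6+1i]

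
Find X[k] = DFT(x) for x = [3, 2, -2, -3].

X[k] = Σ(n=0 to 3) x[n] · ω_4^(nk)
where ω_4 = e^(-2πi/4)

Computing each X[k]:
X[0] = 0
X[1] = 5-5i
X[2] = 2
X[3] = 5+5i

X = [0, 5-5i, 2, 5+5i]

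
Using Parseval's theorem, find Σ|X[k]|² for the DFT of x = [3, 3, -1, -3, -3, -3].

Parseval: Σ|x[n]|² = (1/N)Σ|X[k]|², so Σ|X[k]|² = N·Σ|x[n]|² = 6·46.0000

Σ|X[k]|² = N·Σ|x[n]|² = 6·46.0000 = 276.0000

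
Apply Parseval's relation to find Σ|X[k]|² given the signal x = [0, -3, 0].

Parseval: Σ|x[n]|² = (1/N)Σ|X[k]|², so Σ|X[k]|² = N·Σ|x[n]|² = 3·9.0000

Σ|X[k]|² = N·Σ|x[n]|² = 3·9.0000 = 27.0000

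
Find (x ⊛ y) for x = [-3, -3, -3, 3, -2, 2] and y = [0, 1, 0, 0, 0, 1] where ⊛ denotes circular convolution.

(x ⊛ y)[n] = Σ(m=0 to 5) x[m] · y[(n-m) mod 6]

Computing each output sample:
(x ⊛ y)[0] = -1
(x ⊛ y)[1] = -6
(x ⊛ y)[2] = 0
(x ⊛ y)[3] = -5
(x ⊛ y)[4] = 5
(x ⊛ y)[5] = -5

x ⊛ y = [-1, -6, 0, -5, 5, -5]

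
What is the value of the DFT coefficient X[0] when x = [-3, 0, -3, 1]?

X[0] = Σ(n=0 to 3) x[n] · ω_4^0 = Σ x[n]
= (-3) + (0) + (-3) + (1)

X[0] = -5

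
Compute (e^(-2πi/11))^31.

Since ω_11^11 = 1, powers reduce modulo 11.
31 mod 11 = 9
So ω_11^31 = ω_11^9 = e^(-2πi·9/11)

ω_11^31 = ω_11^9 = 0.4154+0.9096i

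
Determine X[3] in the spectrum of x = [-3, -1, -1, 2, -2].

X[3] = Σ(n=0 to 4) x[n] · ω_5^(3n) where ω_5 = e^(-2πi/5)
= (-3)·ω_5^0 + (-1)·ω_5^3 + (-1)·ω_5^6 + (2)·ω_5^9 + (-2)·ω_5^12

X[3] = -0.2639+3.4410i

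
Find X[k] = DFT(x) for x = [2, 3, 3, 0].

X[k] = Σ(n=0 to 3) x[n] · ω_4^(nk)
where ω_4 = e^(-2πi/4)

Computing each X[k]:
X[0] = 8
X[1] = -1-3i
X[2] = 2
X[3] = -1+3i

X = [8, -1-3i, 2, -1+3i]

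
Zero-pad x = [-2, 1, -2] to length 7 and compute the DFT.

Original 3-point DFT: [-3, -1.5000-2.5981i, -1.5000+2.5981i]
Zero-padded 7-point DFT provides frequency interpolation.

DFT_7([x, 0, ...]) = [-3, -0.9315+1.1680i, -0.4206-1.8427i, -4.1479-1.9975i, -4.1479+1.9975i, -0.4206+1.8427i, -0.9315-1.1680i]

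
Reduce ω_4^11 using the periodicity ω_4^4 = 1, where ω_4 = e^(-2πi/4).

Since ω_4^4 = 1, powers reduce modulo 4.
11 mod 4 = 3
So ω_4^11 = ω_4^3 = e^(-2πi·3/4)

ω_4^11 = ω_4^3 = 1i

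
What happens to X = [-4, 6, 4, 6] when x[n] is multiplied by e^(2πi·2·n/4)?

Modulation property: DFT(ω_4^(-2n)·x[n]) = X[(k-2) mod 4], so circularly shift X by 2 positions.

X[k-2] = [4, 6, -4, 6]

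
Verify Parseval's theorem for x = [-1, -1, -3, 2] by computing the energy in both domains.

Time domain:
Σ|x[n]|² = |-1|² + |-1|² + |-3|² + |2|² = 15.0000

Frequency domain:
(1/4)Σ|X[k]|² = (1/4)(|-3|² + |2+3i|² + |-5|² + |2-3i|²) = (1/4)·60.0000 = 15.0000

Both sides agree, confirming Parseval's theorem.

Σ|x[n]|² = (1/N)Σ|X[k]|² = 15.0000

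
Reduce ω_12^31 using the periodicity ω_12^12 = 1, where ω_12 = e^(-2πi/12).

Since ω_12^12 = 1, powers reduce modulo 12.
31 mod 12 = 7
So ω_12^31 = ω_12^7 = e^(-2πi·7/12)

ω_12^31 = ω_12^7 = -0.8660+0.5000i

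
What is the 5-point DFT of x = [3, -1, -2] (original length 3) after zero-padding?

Original 3-point DFT: [0, 4.5000-0.8660i, 4.5000+0.8660i]
Zero-padded 5-point DFT provides frequency interpolation.

DFT_5([x, 0, ...]) = [0, 4.3090+2.1266i, 3.1910-1.3143i, 3.1910+1.3143i, 4.3090-2.1266i]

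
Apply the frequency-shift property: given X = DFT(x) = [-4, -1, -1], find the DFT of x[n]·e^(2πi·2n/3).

Modulation property: DFT(ω_3^(-2n)·x[n]) = X[(k-2) mod 3], so circularly shift X by 2 positions.

X[k-2] = [-1, -1, -4]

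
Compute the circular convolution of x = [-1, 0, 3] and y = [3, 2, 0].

(x ⊛ y)[n] = Σ(m=0 to 2) x[m] · y[(n-m) mod 3]

Computing each output sample:
(x ⊛ y)[0] = 3
(x ⊛ y)[1] = -2
(x ⊛ y)[2] = 9

x ⊛ y = [3, -2, 9]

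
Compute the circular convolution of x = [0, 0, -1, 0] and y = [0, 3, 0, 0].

(x ⊛ y)[n] = Σ(m=0 to 3) x[m] · y[(n-m) mod 4]

Computing each output sample:
(x ⊛ y)[0] = 0
(x ⊛ y)[1] = 0
(x ⊛ y)[2] = 0
(x ⊛ y)[3] = -3

x ⊛ y = [0, 0, 0, -3]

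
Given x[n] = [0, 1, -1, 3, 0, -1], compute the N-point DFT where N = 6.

X[k] = Σ(n=0 to 5) x[n] · ω_6^(nk)
where ω_6 = e^(-2πi/6)

Computing each X[k]:
X[0] = 2
X[1] = -2.5000-0.8660i
X[2] = 3.5000-2.5981i
X[3] = -4
X[4] = 3.5000+2.5981i
X[5] = -2.5000+0.8660i

X = [2, -2.5000-0.8660i, 3.5000-2.5981i, -4, 3.5000+2.5981i, -2.5000+0.8660i]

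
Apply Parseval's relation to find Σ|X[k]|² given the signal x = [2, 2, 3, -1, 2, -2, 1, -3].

Parseval: Σ|x[n]|² = (1/N)Σ|X[k]|², so Σ|X[k]|² = N·Σ|x[n]|² = 8·36.0000

Σ|X[k]|² = N·Σ|x[n]|² = 8·36.0000 = 288.0000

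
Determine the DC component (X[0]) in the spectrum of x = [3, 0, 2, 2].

X[0] = Σ(n=0 to 3) x[n] · ω_4^0 = Σ x[n]
= (3) + (0) + (2) + (2)

X[0] = 7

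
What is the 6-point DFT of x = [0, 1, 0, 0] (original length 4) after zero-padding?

Original 4-point DFT: [1, -1i, -1, 1i]
Zero-padded 6-point DFT provides frequency interpolation.

DFT_6([x, 0, ...]) = [1, 0.5000-0.8660i, -0.5000-0.8660i, -1, -0.5000+0.8660i, 0.5000+0.8660i]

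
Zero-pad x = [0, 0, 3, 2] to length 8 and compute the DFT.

Original 4-point DFT: [5, -3+2i, 1, -3-2i]
Zero-padded 8-point DFT provides frequency interpolation.

DFT_8([x, 0, ...]) = [5, -1.4142-4.4142i, -3+2i, 1.4142+1.5858i, 1, 1.4142-1.5858i, -3-2i, -1.4142+4.4142i]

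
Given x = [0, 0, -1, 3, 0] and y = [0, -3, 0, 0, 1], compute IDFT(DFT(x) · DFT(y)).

(x ⊛ y)[n] = Σ(m=0 to 4) x[m] · y[(n-m) mod 5]

Computing each output sample:
(x ⊛ y)[0] = 0
(x ⊛ y)[1] = -1
(x ⊛ y)[2] = 3
(x ⊛ y)[3] = 3
(x ⊛ y)[4] = -9

x ⊛ y = [0, -1, 3, 3, -9]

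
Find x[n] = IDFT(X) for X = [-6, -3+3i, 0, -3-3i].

x[n] = (1/4) Σ(k=0 to 3) X[k] · e^(2πikn/4)

Computing each x[n]:
x[0] = -3
x[1] = -3
x[2] = 0
x[3] = 0

x = [-3, -3, 0, 0]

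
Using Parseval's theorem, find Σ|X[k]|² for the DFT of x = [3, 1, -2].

Parseval: Σ|x[n]|² = (1/N)Σ|X[k]|², so Σ|X[k]|² = N·Σ|x[n]|² = 3·14.0000

Σ|X[k]|² = N·Σ|x[n]|² = 3·14.0000 = 42.0000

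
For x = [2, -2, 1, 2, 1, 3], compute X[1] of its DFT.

X[1] = Σ(n=0 to 5) x[n] · ω_6^(1n) where ω_6 = e^(-2πi/6)
= (2)·ω_6^0 + (-2)·ω_6^1 + (1)·ω_6^2 + (2)·ω_6^3 + (1)·ω_6^4 + (3)·ω_6^5

X[1] = -0.5000+4.3301i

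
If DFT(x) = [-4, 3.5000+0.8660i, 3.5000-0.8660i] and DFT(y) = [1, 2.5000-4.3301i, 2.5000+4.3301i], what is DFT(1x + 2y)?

By linearity: DFT(1x + 2y) = 1·DFT(x) + 2·DFT(y)
= 1·[-4, 3.5000+0.8660i, 3.5000-0.8660i] + 2·[1, 2.5000-4.3301i, 2.5000+4.3301i]

Computing element-wise:
Z[0] = 1·(-4) + 2·(1) = -2
Z[1] = 1·(3.5000+0.8660i) + 2·(2.5000-4.3301i) = 8.5000-7.7942i
Z[2] = 1·(3.5000-0.8660i) + 2·(2.5000+4.3301i) = 8.5000+7.7942i

DFT(1x + 2y) = 1·X + 2·Y = [-2, 8.5000-7.7942i, 8.5000+7.7942i]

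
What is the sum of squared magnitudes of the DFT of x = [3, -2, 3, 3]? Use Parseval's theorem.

Parseval: Σ|x[n]|² = (1/N)Σ|X[k]|², so Σ|X[k]|² = N·Σ|x[n]|² = 4·31.0000

Σ|X[k]|² = N·Σ|x[n]|² = 4·31.0000 = 124.0000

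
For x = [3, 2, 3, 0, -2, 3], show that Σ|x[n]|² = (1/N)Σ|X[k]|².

Time domain:
Σ|x[n]|² = |3|² + |2|² + |3|² + |0|² + |-2|² + |3|² = 35.0000

Frequency domain:
(1/6)Σ|X[k]|² = (1/6)(|9|² + |5.0000-3.4641i|² + |5.1962i|² + |-1|² + |-5.1962i|² + |5.0000+3.4641i|²) = (1/6)·210.0000 = 35.0000

Both sides agree, confirming Parseval's theorem.

Σ|x[n]|² = (1/N)Σ|X[k]|² = 35.0000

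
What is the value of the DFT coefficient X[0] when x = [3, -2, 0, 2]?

X[0] = Σ(n=0 to 3) x[n] · ω_4^0 = Σ x[n]
= (3) + (-2) + (0) + (2)

X[0] = 3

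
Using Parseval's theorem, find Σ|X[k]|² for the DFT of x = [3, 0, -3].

Parseval: Σ|x[n]|² = (1/N)Σ|X[k]|², so Σ|X[k]|² = N·Σ|x[n]|² = 3·18.0000

Σ|X[k]|² = N·Σ|x[n]|² = 3·18.0000 = 54.0000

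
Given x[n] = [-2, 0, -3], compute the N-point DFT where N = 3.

X[k] = Σ(n=0 to 2) x[n] · ω_3^(nk)
where ω_3 = e^(-2πi/3)

Computing each X[k]:
X[0] = -5
X[1] = -0.5000-2.5981i
X[2] = -0.5000+2.5981i

X = [-5, -0.5000-2.5981i, -0.5000+2.5981i]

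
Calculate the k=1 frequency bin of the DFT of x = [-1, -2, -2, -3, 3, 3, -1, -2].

X[1] = Σ(n=0 to 7) x[n] · ω_8^(1n) where ω_8 = e^(-2πi/8)
= (-1)·ω_8^0 + (-2)·ω_8^1 + (-2)·ω_8^2 + (-3)·ω_8^3 + (3)·ω_8^4 + (3)·ω_8^5 + (-1)·ω_8^6 + (-2)·ω_8^7

X[1] = -6.8284+5.2426i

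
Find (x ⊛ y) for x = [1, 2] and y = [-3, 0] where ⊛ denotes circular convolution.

(x ⊛ y)[n] = Σ(m=0 to 1) x[m] · y[(n-m) mod 2]

Computing each output sample:
(x ⊛ y)[0] = -3
(x ⊛ y)[1] = -6

x ⊛ y = [-3, -6]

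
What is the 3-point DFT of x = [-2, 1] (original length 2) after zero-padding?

Original 2-point DFT: [-1, -3]
Zero-padded 3-point DFT provides frequency interpolation.

DFT_3([x, 0, ...]) = [-1, -2.5000-0.8660i, -2.5000+0.8660i]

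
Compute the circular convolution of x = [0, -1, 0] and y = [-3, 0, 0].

(x ⊛ y)[n] = Σ(m=0 to 2) x[m] · y[(n-m) mod 3]

Computing each output sample:
(x ⊛ y)[0] = 0
(x ⊛ y)[1] = 3
(x ⊛ y)[2] = 0

x ⊛ y = [0, 3, 0]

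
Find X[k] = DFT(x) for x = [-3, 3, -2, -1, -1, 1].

X[k] = Σ(n=0 to 5) x[n] · ω_6^(nk)
where ω_6 = e^(-2πi/6)

Computing each X[k]:
X[0] = -3
X[1] = 1.5000-0.8660i
X[2] = -4.5000-2.5981i
X[3] = -9
X[4] = -4.5000+2.5981i
X[5] = 1.5000+0.8660i

X = [-3, 1.5000-0.8660i, -4.5000-2.5981i, -9, -4.5000+2.5981i, 1.5000+0.8660i]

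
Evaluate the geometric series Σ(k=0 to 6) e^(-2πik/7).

Sum of all nth roots of unity equals 0 for n > 1 (geometric series with r ≠ 1).

0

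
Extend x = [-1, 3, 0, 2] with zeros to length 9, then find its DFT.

Original 4-point DFT: [4, -1-1i, -6, -1+1i]
Zero-padded 9-point DFT provides frequency interpolation.

DFT_9([x, 0, ...]) = [4, 0.2981-3.6604i, -1.4791-1.2224i, -0.5000-2.5981i, -4.8191-2.7581i, -4.8191+2.7581i, -0.5000+2.5981i, -1.4791+1.2224i, 0.2981+3.6604i]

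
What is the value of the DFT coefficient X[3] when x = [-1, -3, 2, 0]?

X[3] = Σ(n=0 to 3) x[n] · ω_4^(3n) where ω_4 = e^(-2πi/4)
= (-1)·ω_4^0 + (-3)·ω_4^3 + (2)·ω_4^6 + (0)·ω_4^9

X[3] = -3-3i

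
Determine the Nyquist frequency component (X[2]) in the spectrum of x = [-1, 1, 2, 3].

X[2] = Σ(n=0 to 3) x[n] · ω_4^(2n) where ω_4 = e^(-2πi/4)
= (-1)·ω_4^0 + (1)·ω_4^2 + (2)·ω_4^4 + (3)·ω_4^6

X[2] = -3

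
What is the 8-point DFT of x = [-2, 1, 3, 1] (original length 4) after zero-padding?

Original 4-point DFT: [3, -5, -1, -5]
Zero-padded 8-point DFT provides frequency interpolation.

DFT_8([x, 0, ...]) = [3, -2.0000-4.4142i, -5, -2.0000+1.5858i, -1, -2.0000-1.5858i, -5, -2.0000+4.4142i]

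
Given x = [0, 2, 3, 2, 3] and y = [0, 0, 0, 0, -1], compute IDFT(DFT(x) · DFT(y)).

(x ⊛ y)[n] = Σ(m=0 to 4) x[m] · y[(n-m) mod 5]

Computing each output sample:
(x ⊛ y)[0] = -2
(x ⊛ y)[1] = -3
(x ⊛ y)[2] = -2
(x ⊛ y)[3] = -3
(x ⊛ y)[4] = 0

x ⊛ y = [-2, -3, -2, -3, 0]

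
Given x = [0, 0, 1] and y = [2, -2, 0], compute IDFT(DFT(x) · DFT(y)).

(x ⊛ y)[n] = Σ(m=0 to 2) x[m] · y[(n-m) mod 3]

Computing each output sample:
(x ⊛ y)[0] = -2
(x ⊛ y)[1] = 0
(x ⊛ y)[2] = 2

x ⊛ y = [-2, 0, 2]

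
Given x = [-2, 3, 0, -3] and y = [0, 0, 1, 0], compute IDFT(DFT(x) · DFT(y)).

(x ⊛ y)[n] = Σ(m=0 to 3) x[m] · y[(n-m) mod 4]

Computing each output sample:
(x ⊛ y)[0] = 0
(x ⊛ y)[1] = -3
(x ⊛ y)[2] = -2
(x ⊛ y)[3] = 3

x ⊛ y = [0, -3, -2, 3]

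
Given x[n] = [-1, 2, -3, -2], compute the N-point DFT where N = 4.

X[k] = Σ(n=0 to 3) x[n] · ω_4^(nk)
where ω_4 = e^(-2πi/4)

Computing each X[k]:
X[0] = -4
X[1] = 2-4i
X[2] = -4
X[3] = 2+4i

X = [-4, 2-4i, -4, 2+4i]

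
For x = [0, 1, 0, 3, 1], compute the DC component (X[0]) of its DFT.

X[0] = Σ(n=0 to 4) x[n] · ω_5^0 = Σ x[n]
= (0) + (1) + (0) + (3) + (1)

X[0] = 5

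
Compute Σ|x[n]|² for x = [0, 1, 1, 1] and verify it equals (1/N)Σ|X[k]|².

Time domain:
Σ|x[n]|² = |0|² + |1|² + |1|² + |1|² = 3.0000

Frequency domain:
(1/4)Σ|X[k]|² = (1/4)(|3|² + |-1|² + |-1|² + |-1|²) = (1/4)·12.0000 = 3.0000

Both sides agree, confirming Parseval's theorem.

Σ|x[n]|² = (1/N)Σ|X[k]|² = 3.0000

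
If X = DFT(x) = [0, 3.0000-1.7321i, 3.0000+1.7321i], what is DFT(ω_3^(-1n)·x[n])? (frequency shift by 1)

Modulation property: DFT(ω_3^(-1n)·x[n]) = X[(k-1) mod 3], so circularly shift X by 1 positions.

X[k-1] = [3.0000+1.7321i, 0, 3.0000-1.7321i]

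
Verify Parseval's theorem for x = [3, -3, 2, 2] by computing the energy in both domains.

Time domain:
Σ|x[n]|² = |3|² + |-3|² + |2|² + |2|² = 26.0000

Frequency domain:
(1/4)Σ|X[k]|² = (1/4)(|4|² + |1+5i|² + |6|² + |1-5i|²) = (1/4)·104.0000 = 26.0000

Both sides agree, confirming Parseval's theorem.

Σ|x[n]|² = (1/N)Σ|X[k]|² = 26.0000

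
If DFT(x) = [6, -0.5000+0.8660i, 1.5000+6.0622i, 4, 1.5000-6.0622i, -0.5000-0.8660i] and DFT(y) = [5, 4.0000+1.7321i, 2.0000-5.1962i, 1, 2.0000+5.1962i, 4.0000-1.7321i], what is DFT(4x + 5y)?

By linearity: DFT(4x + 5y) = 4·DFT(x) + 5·DFT(y)
= 4·[6, -0.5000+0.8660i, 1.5000+6.0622i, 4, 1.5000-6.0622i, -0.5000-0.8660i] + 5·[5, 4.0000+1.7321i, 2.0000-5.1962i, 1, 2.0000+5.1962i, 4.0000-1.7321i]

Computing element-wise:
Z[0] = 4·(6) + 5·(5) = 49
Z[1] = 4·(-0.5000+0.8660i) + 5·(4.0000+1.7321i) = 18.0000+12.1245i
Z[2] = 4·(1.5000+6.0622i) + 5·(2.0000-5.1962i) = 16.0000-1.7322i
Z[3] = 4·(4) + 5·(1) = 21
Z[4] = 4·(1.5000-6.0622i) + 5·(2.0000+5.1962i) = 16.0000+1.7322i
Z[5] = 4·(-0.5000-0.8660i) + 5·(4.0000-1.7321i) = 18.0000-12.1245i

DFT(4x + 5y) = 4·X + 5·Y = [49, 18.0000+12.1245i, 16.0000-1.7322i, 21, 16.0000+1.7322i, 18.0000-12.1245i]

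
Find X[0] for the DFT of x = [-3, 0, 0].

X[0] = Σ(n=0 to 2) x[n] · ω_3^0 = Σ x[n]
= (-3) + (0) + (0)

X[0] = -3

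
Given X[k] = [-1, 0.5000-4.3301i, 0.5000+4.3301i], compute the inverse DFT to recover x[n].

x[n] = (1/3) Σ(k=0 to 2) X[k] · e^(2πikn/3)

Computing each x[n]:
x[0] = 0
x[1] = 2
x[2] = -3

x = [0, 2, -3]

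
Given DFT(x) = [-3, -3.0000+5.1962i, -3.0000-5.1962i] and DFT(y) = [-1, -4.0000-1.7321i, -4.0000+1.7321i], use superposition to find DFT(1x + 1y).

By linearity: DFT(1x + 1y) = 1·DFT(x) + 1·DFT(y)
= 1·[-3, -3.0000+5.1962i, -3.0000-5.1962i] + 1·[-1, -4.0000-1.7321i, -4.0000+1.7321i]

Computing element-wise:
Z[0] = 1·(-3) + 1·(-1) = -4
Z[1] = 1·(-3.0000+5.1962i) + 1·(-4.0000-1.7321i) = -7.0000+3.4641i
Z[2] = 1·(-3.0000-5.1962i) + 1·(-4.0000+1.7321i) = -7.0000-3.4641i

DFT(1x + 1y) = 1·X + 1·Y = [-4, -7.0000+3.4641i, -7.0000-3.4641i]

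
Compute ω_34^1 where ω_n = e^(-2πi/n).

ω_34^1 = e^(-2πi·1/34)
= cos(-2π·1/34) + i·sin(-2π·1/34)
= cos(-2π/34) + i·sin(-2π/34)

ω_34^1 = cos(-2π/34) + i·sin(-2π/34) = 0.9830-0.1837i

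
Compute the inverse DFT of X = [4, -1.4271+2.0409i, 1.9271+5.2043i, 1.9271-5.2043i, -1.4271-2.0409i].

x[n] = (1/5) Σ(k=0 to 4) X[k] · e^(2πikn/5)

Computing each x[n]:
x[0] = 1
x[1] = -2
x[2] = 3
x[3] = 0
x[4] = 2

x = [1, -2, 3, 0, 2]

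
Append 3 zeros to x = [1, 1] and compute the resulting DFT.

Original 2-point DFT: [2, 0]
Zero-padded 5-point DFT provides frequency interpolation.

DFT_5([x, 0, ...]) = [2, 1.3090-0.9511i, 0.1910-0.5878i, 0.1910+0.5878i, 1.3090+0.9511i]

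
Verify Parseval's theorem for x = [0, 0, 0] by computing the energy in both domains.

Time domain:
Σ|x[n]|² = |0|² + |0|² + |0|² = 0.0000

Frequency domain:
(1/3)Σ|X[k]|² = (1/3)(|0|² + |0|² + |0|²) = (1/3)·0.0000 = 0.0000

Both sides agree, confirming Parseval's theorem.

Σ|x[n]|² = (1/N)Σ|X[k]|² = 0.0000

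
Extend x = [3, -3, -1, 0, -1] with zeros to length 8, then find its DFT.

Original 5-point DFT: [-2, 2.5729+2.4899i, 5.9271+0.2245i, 5.9271-0.2245i, 2.5729-2.4899i]
Zero-padded 8-point DFT provides frequency interpolation.

DFT_8([x, 0, ...]) = [-2, 1.8787+3.1213i, 3+3i, 6.1213+1.1213i, 4, 6.1213-1.1213i, 3-3i, 1.8787-3.1213i]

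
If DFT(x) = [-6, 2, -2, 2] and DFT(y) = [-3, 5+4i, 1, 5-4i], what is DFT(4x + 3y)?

By linearity: DFT(4x + 3y) = 4·DFT(x) + 3·DFT(y)
= 4·[-6, 2, -2, 2] + 3·[-3, 5+4i, 1, 5-4i]

Computing element-wise:
Z[0] = 4·(-6) + 3·(-3) = -33
Z[1] = 4·(2) + 3·(5+4i) = 23+12i
Z[2] = 4·(-2) + 3·(1) = -5
Z[3] = 4·(2) + 3·(5-4i) = 23-12i

DFT(4x + 3y) = 4·X + 3·Y = [-33, 23+12i, -5, 23-12i]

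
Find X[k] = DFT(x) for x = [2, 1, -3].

X[k] = Σ(n=0 to 2) x[n] · ω_3^(nk)
where ω_3 = e^(-2πi/3)

Computing each X[k]:
X[0] = 0
X[1] = 3.0000-3.4641i
X[2] = 3.0000+3.4641i

X = [0, 3.0000-3.4641i, 3.0000+3.4641i]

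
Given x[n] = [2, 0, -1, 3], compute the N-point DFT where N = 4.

X[k] = Σ(n=0 to 3) x[n] · ω_4^(nk)
where ω_4 = e^(-2πi/4)

Computing each X[k]:
X[0] = 4
X[1] = 3+3i
X[2] = -2
X[3] = 3-3i

X = [4, 3+3i, -2, 3-3i]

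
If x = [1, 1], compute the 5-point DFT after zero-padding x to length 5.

Original 2-point DFT: [2, 0]
Zero-padded 5-point DFT provides frequency interpolation.

DFT_5([x, 0, ...]) = [2, 1.3090-0.9511i, 0.1910-0.5878i, 0.1910+0.5878i, 1.3090+0.9511i]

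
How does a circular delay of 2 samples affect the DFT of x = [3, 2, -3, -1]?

Time shift by 2: X_shifted[k] = ω_4^(2k) · X[k]
Shifted x = [-3, -1, 3, 2]

DFT(x[n-2]) = [1, -6+3i, -1, -6-3i]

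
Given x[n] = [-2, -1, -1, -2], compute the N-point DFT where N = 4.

X[k] = Σ(n=0 to 3) x[n] · ω_4^(nk)
where ω_4 = e^(-2πi/4)

Computing each X[k]:
X[0] = -6
X[1] = -1-1i
X[2] = 0
X[3] = -1+1i

X = [-6, -1-1i, 0, -1+1i]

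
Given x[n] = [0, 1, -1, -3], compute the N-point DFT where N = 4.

X[k] = Σ(n=0 to 3) x[n] · ω_4^(nk)
where ω_4 = e^(-2πi/4)

Computing each X[k]:
X[0] = -3
X[1] = 1-4i
X[2] = 1
X[3] = 1+4i

X = [-3, 1-4i, 1, 1+4i]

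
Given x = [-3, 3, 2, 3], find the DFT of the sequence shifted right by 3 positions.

Time shift by 3: X_shifted[k] = ω_4^(3k) · X[k]
Shifted x = [3, 2, 3, -3]

DFT(x[n-3]) = [5, -5i, 7, 5i]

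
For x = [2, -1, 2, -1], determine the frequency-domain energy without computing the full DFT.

Parseval: Σ|x[n]|² = (1/N)Σ|X[k]|², so Σ|X[k]|² = N·Σ|x[n]|² = 4·10.0000

Σ|X[k]|² = N·Σ|x[n]|² = 4·10.0000 = 40.0000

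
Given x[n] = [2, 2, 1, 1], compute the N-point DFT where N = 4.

X[k] = Σ(n=0 to 3) x[n] · ω_4^(nk)
where ω_4 = e^(-2πi/4)

Computing each X[k]:
X[0] = 6
X[1] = 1-1i
X[2] = 0
X[3] = 1+1i

X = [6, 1-1i, 0, 1+1i]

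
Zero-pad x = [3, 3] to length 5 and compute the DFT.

Original 2-point DFT: [6, 0]
Zero-padded 5-point DFT provides frequency interpolation.

DFT_5([x, 0, ...]) = [6, 3.9271-2.8532i, 0.5729-1.7634i, 0.5729+1.7634i, 3.9271+2.8532i]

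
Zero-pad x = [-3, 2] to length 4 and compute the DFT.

Original 2-point DFT: [-1, -5]
Zero-padded 4-point DFT provides frequency interpolation.

DFT_4([x, 0, ...]) = [-1, -3-2i, -5, -3+2i]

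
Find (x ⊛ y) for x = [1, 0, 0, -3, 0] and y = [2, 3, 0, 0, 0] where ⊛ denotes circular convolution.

(x ⊛ y)[n] = Σ(m=0 to 4) x[m] · y[(n-m) mod 5]

Computing each output sample:
(x ⊛ y)[0] = 2
(x ⊛ y)[1] = 3
(x ⊛ y)[2] = 0
(x ⊛ y)[3] = -6
(x ⊛ y)[4] = -9

x ⊛ y = [2, 3, 0, -6, -9]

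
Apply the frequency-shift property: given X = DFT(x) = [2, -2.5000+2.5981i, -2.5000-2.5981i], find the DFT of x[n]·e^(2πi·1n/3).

Modulation property: DFT(ω_3^(-1n)·x[n]) = X[(k-1) mod 3], so circularly shift X by 1 positions.

X[k-1] = [-2.5000-2.5981i, 2, -2.5000+2.5981i]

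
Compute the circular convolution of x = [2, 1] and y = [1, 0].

(x ⊛ y)[n] = Σ(m=0 to 1) x[m] · y[(n-m) mod 2]

Computing each output sample:
(x ⊛ y)[0] = 2
(x ⊛ y)[1] = 1

x ⊛ y = [2, 1]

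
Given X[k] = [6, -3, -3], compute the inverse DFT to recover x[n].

x[n] = (1/3) Σ(k=0 to 2) X[k] · e^(2πikn/3)

Computing each x[n]:
x[0] = 0
x[1] = 3
x[2] = 3

x = [0, 3, 3]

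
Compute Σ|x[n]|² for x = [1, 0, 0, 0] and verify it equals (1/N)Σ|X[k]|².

Time domain:
Σ|x[n]|² = |1|² + |0|² + |0|² + |0|² = 1.0000

Frequency domain:
(1/4)Σ|X[k]|² = (1/4)(|1|² + |1|² + |1|² + |1|²) = (1/4)·4.0000 = 1.0000

Both sides agree, confirming Parseval's theorem.

Σ|x[n]|² = (1/N)Σ|X[k]|² = 1.0000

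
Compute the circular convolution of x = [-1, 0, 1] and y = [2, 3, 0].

(x ⊛ y)[n] = Σ(m=0 to 2) x[m] · y[(n-m) mod 3]

Computing each output sample:
(x ⊛ y)[0] = 1
(x ⊛ y)[1] = -3
(x ⊛ y)[2] = 2

x ⊛ y = [1, -3, 2]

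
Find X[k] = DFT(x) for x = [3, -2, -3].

X[k] = Σ(n=0 to 2) x[n] · ω_3^(nk)
where ω_3 = e^(-2πi/3)

Computing each X[k]:
X[0] = -2
X[1] = 5.5000-0.8660i
X[2] = 5.5000+0.8660i

X = [-2, 5.5000-0.8660i, 5.5000+0.8660i]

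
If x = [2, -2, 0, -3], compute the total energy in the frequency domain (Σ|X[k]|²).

Parseval: Σ|x[n]|² = (1/N)Σ|X[k]|², so Σ|X[k]|² = N·Σ|x[n]|² = 4·17.0000

Σ|X[k]|² = N·Σ|x[n]|² = 4·17.0000 = 68.0000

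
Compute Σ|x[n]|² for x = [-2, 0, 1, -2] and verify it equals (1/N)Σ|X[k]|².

Time domain:
Σ|x[n]|² = |-2|² + |0|² + |1|² + |-2|² = 9.0000

Frequency domain:
(1/4)Σ|X[k]|² = (1/4)(|-3|² + |-3-2i|² + |1|² + |-3+2i|²) = (1/4)·36.0000 = 9.0000

Both sides agree, confirming Parseval's theorem.

Σ|x[n]|² = (1/N)Σ|X[k]|² = 9.0000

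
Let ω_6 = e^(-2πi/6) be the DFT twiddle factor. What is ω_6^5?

ω_6^5 = e^(-2πi·5/6)
= cos(-2π·5/6) + i·sin(-2π·5/6)
= cos(-10π/6) + i·sin(-10π/6)

ω_6^5 = cos(-10π/6) + i·sin(-10π/6) = 0.5000+0.8660i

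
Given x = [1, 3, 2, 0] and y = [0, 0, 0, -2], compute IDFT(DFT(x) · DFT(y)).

(x ⊛ y)[n] = Σ(m=0 to 3) x[m] · y[(n-m) mod 4]

Computing each output sample:
(x ⊛ y)[0] = -6
(x ⊛ y)[1] = -4
(x ⊛ y)[2] = 0
(x ⊛ y)[3] = -2

x ⊛ y = [-6, -4, 0, -2]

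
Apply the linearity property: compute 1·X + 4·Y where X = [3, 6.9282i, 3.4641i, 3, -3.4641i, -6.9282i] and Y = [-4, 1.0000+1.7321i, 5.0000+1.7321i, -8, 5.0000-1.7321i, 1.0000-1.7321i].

By linearity: DFT(1x + 4y) = 1·DFT(x) + 4·DFT(y)
= 1·[3, 6.9282i, 3.4641i, 3, -3.4641i, -6.9282i] + 4·[-4, 1.0000+1.7321i, 5.0000+1.7321i, -8, 5.0000-1.7321i, 1.0000-1.7321i]

Computing element-wise:
Z[0] = 1·(3) + 4·(-4) = -13
Z[1] = 1·(6.9282i) + 4·(1.0000+1.7321i) = 4.0000+13.8566i
Z[2] = 1·(3.4641i) + 4·(5.0000+1.7321i) = 20.0000+10.3925i
Z[3] = 1·(3) + 4·(-8) = -29
Z[4] = 1·(-3.4641i) + 4·(5.0000-1.7321i) = 20.0000-10.3925i
Z[5] = 1·(-6.9282i) + 4·(1.0000-1.7321i) = 4.0000-13.8566i

DFT(1x + 4y) = 1·X + 4·Y = [-13, 4.0000+13.8566i, 20.0000+10.3925i, -29, 20.0000-10.3925i, 4.0000-13.8566i]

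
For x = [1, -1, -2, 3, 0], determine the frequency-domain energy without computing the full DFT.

Parseval: Σ|x[n]|² = (1/N)Σ|X[k]|², so Σ|X[k]|² = N·Σ|x[n]|² = 5·15.0000

Σ|X[k]|² = N·Σ|x[n]|² = 5·15.0000 = 75.0000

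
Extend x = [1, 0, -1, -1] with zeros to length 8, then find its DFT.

Original 4-point DFT: [-1, 2-1i, 1, 2+1i]
Zero-padded 8-point DFT provides frequency interpolation.

DFT_8([x, 0, ...]) = [-1, 1.7071+1.7071i, 2-1i, 0.2929-0.2929i, 1, 0.2929+0.2929i, 2+1i, 1.7071-1.7071i]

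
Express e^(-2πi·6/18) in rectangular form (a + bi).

ω_18^6 = e^(-2πi·6/18)
= cos(-2π·6/18) + i·sin(-2π·6/18)
= cos(-12π/18) + i·sin(-12π/18)

ω_18^6 = cos(-12π/18) + i·sin(-12π/18) = -0.5000-0.8660i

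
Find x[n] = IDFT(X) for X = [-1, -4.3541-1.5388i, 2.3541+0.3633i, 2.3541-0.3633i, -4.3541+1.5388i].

x[n] = (1/5) Σ(k=0 to 4) X[k] · e^(2πikn/5)

Computing each x[n]:
x[0] = -1
x[1] = -1
x[2] = 2
x[3] = 1
x[4] = -2

x = [-1, -1, 2, 1, -2]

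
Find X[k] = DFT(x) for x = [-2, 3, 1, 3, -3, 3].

X[k] = Σ(n=0 to 5) x[n] · ω_6^(nk)
where ω_6 = e^(-2πi/6)

Computing each X[k]:
X[0] = 5
X[1] = -1.0000-3.4641i
X[2] = -1.0000+3.4641i
X[3] = -13
X[4] = -1.0000-3.4641i
X[5] = -1.0000+3.4641i

X = [5, -1.0000-3.4641i, -1.0000+3.4641i, -13, -1.0000-3.4641i, -1.0000+3.4641i]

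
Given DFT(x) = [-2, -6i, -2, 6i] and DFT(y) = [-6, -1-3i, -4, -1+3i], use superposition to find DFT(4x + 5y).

By linearity: DFT(4x + 5y) = 4·DFT(x) + 5·DFT(y)
= 4·[-2, -6i, -2, 6i] + 5·[-6, -1-3i, -4, -1+3i]

Computing element-wise:
Z[0] = 4·(-2) + 5·(-6) = -38
Z[1] = 4·(-6i) + 5·(-1-3i) = -5-39i
Z[2] = 4·(-2) + 5·(-4) = -28
Z[3] = 4·(6i) + 5·(-1+3i) = -5+39i

DFT(4x + 5y) = 4·X + 5·Y = [-38, -5-39i, -28, -5+39i]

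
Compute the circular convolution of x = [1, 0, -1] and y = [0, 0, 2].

(x ⊛ y)[n] = Σ(m=0 to 2) x[m] · y[(n-m) mod 3]

Computing each output sample:
(x ⊛ y)[0] = 0
(x ⊛ y)[1] = -2
(x ⊛ y)[2] = 2

x ⊛ y = [0, -2, 2]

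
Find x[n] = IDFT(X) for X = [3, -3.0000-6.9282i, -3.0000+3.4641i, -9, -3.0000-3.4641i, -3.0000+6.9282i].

x[n] = (1/6) Σ(k=0 to 5) X[k] · e^(2πikn/6)

Computing each x[n]:
x[0] = -3
x[1] = 3
x[2] = 3
x[3] = 2
x[4] = -3
x[5] = 1

x = [-3, 3, 3, 2, -3, 1]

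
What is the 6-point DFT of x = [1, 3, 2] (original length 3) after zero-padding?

Original 3-point DFT: [6, -1.5000-0.8660i, -1.5000+0.8660i]
Zero-padded 6-point DFT provides frequency interpolation.

DFT_6([x, 0, ...]) = [6, 1.5000-4.3301i, -1.5000-0.8660i, 0, -1.5000+0.8660i, 1.5000+4.3301i]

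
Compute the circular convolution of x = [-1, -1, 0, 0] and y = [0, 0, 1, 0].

(x ⊛ y)[n] = Σ(m=0 to 3) x[m] · y[(n-m) mod 4]

Computing each output sample:
(x ⊛ y)[0] = 0
(x ⊛ y)[1] = 0
(x ⊛ y)[2] = -1
(x ⊛ y)[3] = -1

x ⊛ y = [0, 0, -1, -1]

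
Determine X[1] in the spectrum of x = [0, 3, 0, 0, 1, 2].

X[1] = Σ(n=0 to 5) x[n] · ω_6^(1n) where ω_6 = e^(-2πi/6)
= (0)·ω_6^0 + (3)·ω_6^1 + (0)·ω_6^2 + (0)·ω_6^3 + (1)·ω_6^4 + (2)·ω_6^5

X[1] = 2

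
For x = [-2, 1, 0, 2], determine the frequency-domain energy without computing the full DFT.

Parseval: Σ|x[n]|² = (1/N)Σ|X[k]|², so Σ|X[k]|² = N·Σ|x[n]|² = 4·9.0000

Σ|X[k]|² = N·Σ|x[n]|² = 4·9.0000 = 36.0000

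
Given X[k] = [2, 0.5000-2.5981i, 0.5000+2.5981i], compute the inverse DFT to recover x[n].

x[n] = (1/3) Σ(k=0 to 2) X[k] · e^(2πikn/3)

Computing each x[n]:
x[0] = 1
x[1] = 2
x[2] = -1

x = [1, 2, -1]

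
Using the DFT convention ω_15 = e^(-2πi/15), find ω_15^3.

ω_15^3 = e^(-2πi·3/15)
= cos(-2π·3/15) + i·sin(-2π·3/15)
= cos(-6π/15) + i·sin(-6π/15)

ω_15^3 = cos(-6π/15) + i·sin(-6π/15) = 0.3090-0.9511i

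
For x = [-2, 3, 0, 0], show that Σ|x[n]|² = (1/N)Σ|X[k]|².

Time domain:
Σ|x[n]|² = |-2|² + |3|² + |0|² + |0|² = 13.0000

Frequency domain:
(1/4)Σ|X[k]|² = (1/4)(|1|² + |-2-3i|² + |-5|² + |-2+3i|²) = (1/4)·52.0000 = 13.0000

Both sides agree, confirming Parseval's theorem.

Σ|x[n]|² = (1/N)Σ|X[k]|² = 13.0000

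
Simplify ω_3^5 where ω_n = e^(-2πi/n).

Since ω_3^3 = 1, powers reduce modulo 3.
5 mod 3 = 2
So ω_3^5 = ω_3^2 = e^(-2πi·2/3)

ω_3^5 = ω_3^2 = -0.5000+0.8660i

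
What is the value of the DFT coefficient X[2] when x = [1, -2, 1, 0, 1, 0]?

X[2] = Σ(n=0 to 5) x[n] · ω_6^(2n) where ω_6 = e^(-2πi/6)
= (1)·ω_6^0 + (-2)·ω_6^2 + (1)·ω_6^4 + (0)·ω_6^6 + (1)·ω_6^8 + (0)·ω_6^10

X[2] = 1.0000+1.7321i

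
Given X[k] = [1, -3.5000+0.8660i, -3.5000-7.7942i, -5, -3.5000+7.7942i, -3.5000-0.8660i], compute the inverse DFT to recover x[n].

x[n] = (1/6) Σ(k=0 to 5) X[k] · e^(2πikn/6)

Computing each x[n]:
x[0] = -3
x[1] = 3
x[2] = -2
x[3] = 1
x[4] = 3
x[5] = -1

x = [-3, 3, -2, 1, 3, -1]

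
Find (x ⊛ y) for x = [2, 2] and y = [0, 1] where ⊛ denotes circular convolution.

(x ⊛ y)[n] = Σ(m=0 to 1) x[m] · y[(n-m) mod 2]

Computing each output sample:
(x ⊛ y)[0] = 2
(x ⊛ y)[1] = 2

x ⊛ y = [2, 2]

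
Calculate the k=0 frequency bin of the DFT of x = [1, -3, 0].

X[0] = Σ(n=0 to 2) x[n] · ω_3^0 = Σ x[n]
= (1) + (-3) + (0)

X[0] = -2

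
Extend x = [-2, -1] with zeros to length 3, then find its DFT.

Original 2-point DFT: [-3, -1]
Zero-padded 3-point DFT provides frequency interpolation.

DFT_3([x, 0, ...]) = [-3, -1.5000+0.8660i, -1.5000-0.8660i]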